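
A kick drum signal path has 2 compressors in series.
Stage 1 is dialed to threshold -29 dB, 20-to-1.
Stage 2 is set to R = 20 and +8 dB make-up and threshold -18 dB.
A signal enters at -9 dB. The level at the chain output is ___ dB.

-20 dB

Stage 1: overshoot 20 dB → 20/20 = 1 dB → -28 dB.
Stage 2: -28 dB ≤ -18 dB, so stage 2 doesn't engage; make-up brings it to -20 dB.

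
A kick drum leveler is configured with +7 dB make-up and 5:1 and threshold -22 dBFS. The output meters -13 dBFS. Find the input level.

Before make-up, the level was -13 − 7 = -20 dBFS.
Post-compression overshoot = -20 − (-22) = 2 dB.
Before 5:1 compression the overshoot was 2 × 5 = 10 dB, so input = -22 + 10 = -12 dBFS.

-12 dBFS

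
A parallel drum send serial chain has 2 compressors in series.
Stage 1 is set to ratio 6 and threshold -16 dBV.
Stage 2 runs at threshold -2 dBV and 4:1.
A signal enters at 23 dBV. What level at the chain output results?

Stage 1: 23 dBV is 39 dB over -16 dBV; at 6:1 that becomes 6.5 dB over, giving -9.5 dBV.
Stage 2: -9.5 dBV is at or below the -2 dBV threshold — no compression; output -9.5 dBV.

-9.5 dBV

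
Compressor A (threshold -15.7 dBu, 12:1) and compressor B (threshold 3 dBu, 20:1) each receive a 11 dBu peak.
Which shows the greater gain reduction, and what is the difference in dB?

A, by 16.875 dB

A: 26.7 dB over, compressed to 2.225 dB over, so 24.475 dB of GR.
B: 8 dB over, compressed to 0.4 dB over, so 7.6 dB of GR.
Difference: 16.875 dB in favour of A.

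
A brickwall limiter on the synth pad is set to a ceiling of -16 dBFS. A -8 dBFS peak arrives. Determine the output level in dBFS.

At ∞:1, everything above -16 dBFS is held at the ceiling.

-16 dBFS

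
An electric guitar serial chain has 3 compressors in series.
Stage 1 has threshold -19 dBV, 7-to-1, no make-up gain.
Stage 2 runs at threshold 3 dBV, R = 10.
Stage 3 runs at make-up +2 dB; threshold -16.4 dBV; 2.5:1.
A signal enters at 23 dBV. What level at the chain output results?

Stage 1: 23 dBV is 42 dB over -19 dBV; at 7:1 that becomes 6 dB over, giving -13 dBV.
Stage 2: -13 dBV is at or below the 3 dBV threshold — no compression; output -13 dBV.
Stage 3: 3.4 dB above -16.4 dBV, reduced 2.5:1 to 1.36 dB above → -15.04 dBV; +2 dB make-up → -13.04 dBV.

-13.04 dBV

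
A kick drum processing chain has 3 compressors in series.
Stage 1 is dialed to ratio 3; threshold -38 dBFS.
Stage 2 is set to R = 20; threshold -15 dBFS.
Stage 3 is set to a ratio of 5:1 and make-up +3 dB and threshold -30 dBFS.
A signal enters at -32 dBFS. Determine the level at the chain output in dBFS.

-33 dBFS

Stage 1: -32 dBFS is 6 dB over -38 dBFS; at 3:1 that becomes 2 dB over, giving -36 dBFS.
Stage 2: -36 dBFS ≤ -15 dBFS, so stage 2 doesn't engage; output -36 dBFS.
Stage 3: -36 dBFS is at or below the -30 dBFS threshold — no compression; make-up brings it to -33 dBFS.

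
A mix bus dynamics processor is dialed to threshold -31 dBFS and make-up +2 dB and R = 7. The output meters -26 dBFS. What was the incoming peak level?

Before make-up, the level was -26 − 2 = -28 dBFS.
That's 3 dB above the -31 dBFS threshold.
Undo the ratio: input overshoot = 3 × 7 = 21 dB, giving input = -10 dBFS.

-10 dBFS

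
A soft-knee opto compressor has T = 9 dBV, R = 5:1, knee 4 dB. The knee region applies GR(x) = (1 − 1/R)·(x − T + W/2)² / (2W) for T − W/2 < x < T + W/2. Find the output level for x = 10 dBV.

9.1 dBV

x − T + W/2 = 10 − 9 + 2 = 3.
GR = (1 − 1/5) × 3² / 8 = 0.8 × 9 / 8 = 0.9 dB.
Output = 10 − 0.9 = 9.1 dBV.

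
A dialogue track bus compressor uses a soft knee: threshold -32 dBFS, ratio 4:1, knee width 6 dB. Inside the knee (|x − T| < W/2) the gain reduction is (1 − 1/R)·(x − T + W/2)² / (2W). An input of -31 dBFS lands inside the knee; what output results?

-32 dBFS

x − T + W/2 = -31 − (-32) + 3 = 4.
GR = (1 − 1/4) × 4² / 12 = 0.75 × 16 / 12 = 1 dB.
Output = -31 − 1 = -32 dBFS.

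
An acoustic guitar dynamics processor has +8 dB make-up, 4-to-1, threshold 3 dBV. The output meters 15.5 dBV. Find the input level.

21 dBV

Before make-up, the level was 15.5 − 8 = 7.5 dBV.
The compressed level sits 7.5 − 3 = 4.5 dB over threshold.
Undo the ratio: input overshoot = 4.5 × 4 = 18 dB, giving input = 21 dBV.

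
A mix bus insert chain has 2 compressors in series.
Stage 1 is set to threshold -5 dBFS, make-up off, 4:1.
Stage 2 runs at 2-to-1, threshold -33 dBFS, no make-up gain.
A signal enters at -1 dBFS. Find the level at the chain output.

Stage 1: 4 dB above -5 dBFS, reduced 4:1 to 1 dB above → -4 dBFS.
Stage 2: -4 dBFS is 29 dB over -33 dBFS; at 2:1 that becomes 14.5 dB over, giving -18.5 dBFS.

-18.5 dBFS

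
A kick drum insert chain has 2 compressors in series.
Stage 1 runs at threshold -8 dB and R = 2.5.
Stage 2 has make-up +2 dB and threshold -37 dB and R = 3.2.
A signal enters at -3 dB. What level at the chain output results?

-25.3125 dB

Stage 1: 5 dB above -8 dB, reduced 2.5:1 to 2 dB above → -6 dB.
Stage 2: overshoot 31 dB → 31/3.2 = 9.6875 dB → -27.3125 dB; +2 dB make-up → -25.3125 dB.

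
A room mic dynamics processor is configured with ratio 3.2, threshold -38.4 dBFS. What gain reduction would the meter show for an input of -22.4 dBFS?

11 dB

The signal is 16 dB above threshold.
At 3.2:1, output sits 16/3.2 = 5 dB above threshold.
So the signal is attenuated by 16 − 5 = 11 dB.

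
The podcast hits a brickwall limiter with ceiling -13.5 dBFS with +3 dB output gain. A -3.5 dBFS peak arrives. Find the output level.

A brickwall limiter is an ∞:1 compressor: any input above the ceiling is clamped to -13.5 dBFS.
Output gain then adds 3 dB: -13.5 + 3 = -10.5 dBFS.

-10.5 dBFS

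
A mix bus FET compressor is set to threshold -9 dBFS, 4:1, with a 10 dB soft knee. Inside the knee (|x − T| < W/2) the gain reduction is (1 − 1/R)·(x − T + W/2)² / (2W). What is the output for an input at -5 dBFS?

-8.0375 dBFS

x − T + W/2 = -5 − (-9) + 5 = 9.
GR = (1 − 1/4) × 9² / 20 = 0.75 × 81 / 20 = 3.0375 dB.
Output = -5 − 3.0375 = -8.0375 dBFS.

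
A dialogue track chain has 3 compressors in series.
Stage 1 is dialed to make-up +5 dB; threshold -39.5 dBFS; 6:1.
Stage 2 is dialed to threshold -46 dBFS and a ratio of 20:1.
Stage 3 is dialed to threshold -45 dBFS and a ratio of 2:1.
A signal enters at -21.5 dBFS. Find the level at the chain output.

-45.275 dBFS

Stage 1: -21.5 dBFS is 18 dB over -39.5 dBFS; at 6:1 that becomes 3 dB over, giving -36.5 dBFS; +5 dB make-up → -31.5 dBFS.
Stage 2: overshoot 14.5 dB → 14.5/20 = 0.725 dB → -45.275 dBFS.
Stage 3: -45.275 dBFS ≤ -45 dBFS, so stage 3 doesn't engage; output -45.275 dBFS.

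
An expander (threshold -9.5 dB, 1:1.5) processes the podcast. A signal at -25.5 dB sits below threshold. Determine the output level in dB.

Undershoot = (-9.5) − (-25.5) = 16 dB.
At 1:1.5, that expands to 24 dB under threshold.
Output = -9.5 − 24 = -33.5 dB.

-33.5 dB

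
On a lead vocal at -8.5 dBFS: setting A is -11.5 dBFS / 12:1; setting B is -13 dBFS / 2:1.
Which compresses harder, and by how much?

A: 3 dB over, compressed to 0.25 dB over, so 2.75 dB of GR.
B: 4.5 dB over, compressed to 2.25 dB over, so 2.25 dB of GR.
A applies 0.5 dB more gain reduction.

A, by 0.5 dB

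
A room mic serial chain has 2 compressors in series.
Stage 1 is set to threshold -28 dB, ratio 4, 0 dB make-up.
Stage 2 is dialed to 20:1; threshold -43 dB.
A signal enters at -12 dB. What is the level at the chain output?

-42.05 dB

Stage 1: 16 dB above -28 dB, reduced 4:1 to 4 dB above → -24 dB.
Stage 2: overshoot 19 dB → 19/20 = 0.95 dB → -42.05 dB.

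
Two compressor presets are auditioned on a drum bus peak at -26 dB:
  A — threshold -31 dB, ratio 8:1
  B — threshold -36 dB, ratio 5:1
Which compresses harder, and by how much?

B, by 3.625 dB

A: 5 dB over, compressed to 0.625 dB over, so 4.375 dB of GR.
B: 10 dB over, compressed to 2 dB over, so 8 dB of GR.
B applies 3.625 dB more gain reduction.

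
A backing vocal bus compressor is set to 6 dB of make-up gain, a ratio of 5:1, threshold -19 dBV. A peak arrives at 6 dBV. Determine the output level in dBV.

-8 dBV

6 dBV sits 25 dB over threshold.
5:1 compression reduces that to 25/5 = 5 dB over.
So the level is -19 + 5 = -14 dBV; make-up adds 6 dB, giving -8 dBV.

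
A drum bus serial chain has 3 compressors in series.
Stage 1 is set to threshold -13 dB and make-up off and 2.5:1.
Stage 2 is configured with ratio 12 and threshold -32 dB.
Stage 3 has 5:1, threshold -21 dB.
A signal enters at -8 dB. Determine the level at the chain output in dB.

-30.25 dB

Stage 1: overshoot 5 dB → 5/2.5 = 2 dB → -11 dB.
Stage 2: 21 dB above -32 dB, reduced 12:1 to 1.75 dB above → -30.25 dB.
Stage 3: below threshold (-30.25 ≤ -21); passes unchanged; output -30.25 dB.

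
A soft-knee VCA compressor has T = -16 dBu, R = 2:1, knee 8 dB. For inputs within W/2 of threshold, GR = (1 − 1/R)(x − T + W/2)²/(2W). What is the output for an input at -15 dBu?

-15.78125 dBu

x − T + W/2 = -15 − (-16) + 4 = 5.
GR = (1 − 1/2) × 5² / 16 = 0.5 × 25 / 16 = 0.78125 dB.
Output = -15 − 0.78125 = -15.78125 dBu.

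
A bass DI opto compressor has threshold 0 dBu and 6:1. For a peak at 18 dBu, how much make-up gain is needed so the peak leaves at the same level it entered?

15 dB

Overshoot 18 dB → 18/6 = 3 dB after compression, so the compressed level is 0 + 3 = 3 dBu.
Make-up = target − compressed = 18 − 3 = 15 dB.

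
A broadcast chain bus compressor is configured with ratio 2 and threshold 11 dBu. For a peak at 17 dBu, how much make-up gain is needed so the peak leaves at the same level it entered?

3 dB

Overshoot 6 dB → 6/2 = 3 dB after compression, so the compressed level is 11 + 3 = 14 dBu.
Make-up = target − compressed = 17 − 14 = 3 dB.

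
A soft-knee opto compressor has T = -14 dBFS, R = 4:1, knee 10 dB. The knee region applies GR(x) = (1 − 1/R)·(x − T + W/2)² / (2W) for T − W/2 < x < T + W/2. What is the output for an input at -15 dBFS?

-15.6 dBFS

x − T + W/2 = -15 − (-14) + 5 = 4.
GR = (1 − 1/4) × 4² / 20 = 0.75 × 16 / 20 = 0.6 dB.
Output = -15 − 0.6 = -15.6 dBFS.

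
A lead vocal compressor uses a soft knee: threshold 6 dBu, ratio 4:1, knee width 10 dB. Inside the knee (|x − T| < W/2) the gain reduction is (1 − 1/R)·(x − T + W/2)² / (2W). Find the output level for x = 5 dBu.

4.4 dBu

x − T + W/2 = 5 − 6 + 5 = 4.
GR = (1 − 1/4) × 4² / 20 = 0.75 × 16 / 20 = 0.6 dB.
Output = 5 − 0.6 = 4.4 dBu.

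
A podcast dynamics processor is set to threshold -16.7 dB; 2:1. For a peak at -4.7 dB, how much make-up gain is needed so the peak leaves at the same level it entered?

Without make-up, output = threshold + overshoot/2 = -16.7 + 6 = -10.7 dB.
Gap to target: 6 dB.

6 dB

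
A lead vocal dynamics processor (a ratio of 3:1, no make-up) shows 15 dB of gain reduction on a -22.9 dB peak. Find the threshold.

Let T be the threshold. Output overshoot = (input overshoot)/R, so -37.9 − T = (-22.9 − T)/3.
3·(-37.9 − T) = -22.9 − T → 2·T = -113.7 − (-22.9) = -90.8.
T = -90.8/2 = -45.4 dB.

-45.4 dB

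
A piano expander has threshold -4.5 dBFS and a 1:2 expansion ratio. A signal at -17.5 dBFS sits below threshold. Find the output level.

Below threshold, a 1:2 expander applies gain = (2−1)×(T − x) of attenuation.
(2−1) × 13 = 13 dB, so output = -17.5 − 13 = -30.5 dBFS.

-30.5 dBFS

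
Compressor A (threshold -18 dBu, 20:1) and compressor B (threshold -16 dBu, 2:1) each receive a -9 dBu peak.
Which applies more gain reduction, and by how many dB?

A, by 5.05 dB

A: GR = 9 − 9/20 = 8.55 dB.
B: GR = 7 − 7/2 = 3.5 dB.
A reduces 5.05 dB more.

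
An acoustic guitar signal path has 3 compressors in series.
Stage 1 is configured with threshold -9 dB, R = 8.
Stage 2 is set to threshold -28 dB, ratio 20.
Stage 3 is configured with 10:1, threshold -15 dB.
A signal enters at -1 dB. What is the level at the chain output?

Stage 1: 8 dB above -9 dB, reduced 8:1 to 1 dB above → -8 dB.
Stage 2: -8 dB is 20 dB over -28 dB; at 20:1 that becomes 1 dB over, giving -27 dB.
Stage 3: -27 dB ≤ -15 dB, so stage 3 doesn't engage; output -27 dB.

-27 dB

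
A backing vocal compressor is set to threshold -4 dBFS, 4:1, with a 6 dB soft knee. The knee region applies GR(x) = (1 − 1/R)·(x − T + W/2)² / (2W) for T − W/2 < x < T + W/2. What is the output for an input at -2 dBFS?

x − T + W/2 = -2 − (-4) + 3 = 5.
GR = (1 − 1/4) × 5² / 12 = 0.75 × 25 / 12 = 1.5625 dB.
Output = -2 − 1.5625 = -3.5625 dBFS.

-3.5625 dBFS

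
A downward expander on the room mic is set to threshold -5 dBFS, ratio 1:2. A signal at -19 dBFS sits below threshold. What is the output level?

-33 dBFS

The input is 14 dB below the -5 dBFS threshold.
A 1:2 expander multiplies undershoot by 2: 14 × 2 = 28 dB below threshold.
Output = -5 − 28 = -33 dBFS.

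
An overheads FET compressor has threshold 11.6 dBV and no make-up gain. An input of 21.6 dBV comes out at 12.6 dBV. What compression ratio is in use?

10:1

Input overshoot = 21.6 − 11.6 = 10 dB; output overshoot = 12.6 − 11.6 = 1 dB.
Ratio = 10 / 1 = 10.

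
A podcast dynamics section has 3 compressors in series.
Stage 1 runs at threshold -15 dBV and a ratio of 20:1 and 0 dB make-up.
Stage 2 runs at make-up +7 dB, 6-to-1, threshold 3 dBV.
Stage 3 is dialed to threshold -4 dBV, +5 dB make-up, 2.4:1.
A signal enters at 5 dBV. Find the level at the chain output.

-2 dBV

Stage 1: overshoot 20 dB → 20/20 = 1 dB → -14 dBV.
Stage 2: -14 dBV ≤ 3 dBV, so stage 2 doesn't engage; make-up brings it to -7 dBV.
Stage 3: -7 dBV ≤ -4 dBV, so stage 3 doesn't engage; make-up brings it to -2 dBV.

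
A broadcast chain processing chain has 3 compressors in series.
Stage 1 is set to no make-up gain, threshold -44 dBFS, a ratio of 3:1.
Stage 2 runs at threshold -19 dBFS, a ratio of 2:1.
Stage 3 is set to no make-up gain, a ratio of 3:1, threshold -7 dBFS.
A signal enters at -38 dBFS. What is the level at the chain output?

-42 dBFS

Stage 1: -38 dBFS is 6 dB over -44 dBFS; at 3:1 that becomes 2 dB over, giving -42 dBFS.
Stage 2: below threshold (-42 ≤ -19); passes unchanged; output -42 dBFS.
Stage 3: -42 dBFS ≤ -7 dBFS, so stage 3 doesn't engage; output -42 dBFS.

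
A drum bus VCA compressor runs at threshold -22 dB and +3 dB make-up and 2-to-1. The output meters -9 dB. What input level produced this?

-2 dB

Remove make-up: -9 − 3 = -12 dB.
Post-compression overshoot = -12 − (-22) = 10 dB.
Before 2:1 compression the overshoot was 10 × 2 = 20 dB, so input = -22 + 20 = -2 dB.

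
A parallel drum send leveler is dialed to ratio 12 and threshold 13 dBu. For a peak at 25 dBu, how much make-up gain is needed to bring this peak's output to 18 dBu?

4 dB

The peak compresses to 13 + 12/12 = 14 dBu.
To reach 18 dBu requires 18 − 14 = 4 dB of make-up.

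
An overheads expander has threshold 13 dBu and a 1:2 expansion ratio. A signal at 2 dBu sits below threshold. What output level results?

-9 dBu

Below threshold, a 1:2 expander applies gain = (2−1)×(T − x) of attenuation.
(2−1) × 11 = 11 dB, so output = 2 − 11 = -9 dBu.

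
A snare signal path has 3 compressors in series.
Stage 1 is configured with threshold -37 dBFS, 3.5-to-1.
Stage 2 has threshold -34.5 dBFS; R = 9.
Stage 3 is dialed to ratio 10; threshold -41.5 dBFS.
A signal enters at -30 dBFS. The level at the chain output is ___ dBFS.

Stage 1: -30 dBFS is 7 dB over -37 dBFS; at 3.5:1 that becomes 2 dB over, giving -35 dBFS.
Stage 2: below threshold (-35 ≤ -34.5); passes unchanged; output -35 dBFS.
Stage 3: 6.5 dB above -41.5 dBFS, reduced 10:1 to 0.65 dB above → -40.85 dBFS.

-40.85 dBFS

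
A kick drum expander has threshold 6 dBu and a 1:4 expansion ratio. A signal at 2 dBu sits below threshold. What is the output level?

-10 dBu

The input is 4 dB below the 6 dBu threshold.
A 1:4 expander multiplies undershoot by 4: 4 × 4 = 16 dB below threshold.
Output = 6 − 16 = -10 dBu.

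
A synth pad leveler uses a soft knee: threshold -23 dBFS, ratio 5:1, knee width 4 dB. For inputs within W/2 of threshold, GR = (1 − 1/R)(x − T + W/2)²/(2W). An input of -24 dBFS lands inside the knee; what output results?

-24.1 dBFS

x − T + W/2 = -24 − (-23) + 2 = 1.
GR = (1 − 1/5) × 1² / 8 = 0.8 × 1 / 8 = 0.1 dB.
Output = -24 − 0.1 = -24.1 dBFS.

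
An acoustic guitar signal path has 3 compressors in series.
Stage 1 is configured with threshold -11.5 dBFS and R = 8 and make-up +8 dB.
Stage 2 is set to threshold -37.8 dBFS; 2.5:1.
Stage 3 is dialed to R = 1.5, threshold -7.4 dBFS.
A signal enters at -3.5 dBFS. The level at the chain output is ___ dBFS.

Stage 1: 8 dB above -11.5 dBFS, reduced 8:1 to 1 dB above → -10.5 dBFS; +8 dB make-up → -2.5 dBFS.
Stage 2: 35.3 dB above -37.8 dBFS, reduced 2.5:1 to 14.12 dB above → -23.68 dBFS.
Stage 3: below threshold (-23.68 ≤ -7.4); passes unchanged; output -23.68 dBFS.

-23.68 dBFS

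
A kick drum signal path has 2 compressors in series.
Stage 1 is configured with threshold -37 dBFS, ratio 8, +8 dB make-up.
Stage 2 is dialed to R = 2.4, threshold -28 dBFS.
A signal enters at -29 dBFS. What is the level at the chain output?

Stage 1: 8 dB above -37 dBFS, reduced 8:1 to 1 dB above → -36 dBFS; +8 dB make-up → -28 dBFS.
Stage 2: -28 dBFS ≤ -28 dBFS, so stage 2 doesn't engage; output -28 dBFS.

-28 dBFS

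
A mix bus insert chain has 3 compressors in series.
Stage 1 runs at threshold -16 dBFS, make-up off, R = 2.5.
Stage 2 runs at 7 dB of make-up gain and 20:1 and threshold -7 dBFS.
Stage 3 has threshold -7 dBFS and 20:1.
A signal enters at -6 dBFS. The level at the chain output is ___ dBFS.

-6.9 dBFS

Stage 1: -6 dBFS is 10 dB over -16 dBFS; at 2.5:1 that becomes 4 dB over, giving -12 dBFS.
Stage 2: -12 dBFS ≤ -7 dBFS, so stage 2 doesn't engage; make-up brings it to -5 dBFS.
Stage 3: 2 dB above -7 dBFS, reduced 20:1 to 0.1 dB above → -6.9 dBFS.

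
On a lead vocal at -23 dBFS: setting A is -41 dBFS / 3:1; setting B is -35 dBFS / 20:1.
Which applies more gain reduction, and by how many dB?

A, by 0.6 dB

A: 18 dB over, compressed to 6 dB over, so 12 dB of GR.
B: 12 dB over, compressed to 0.6 dB over, so 11.4 dB of GR.
A reduces 0.6 dB more.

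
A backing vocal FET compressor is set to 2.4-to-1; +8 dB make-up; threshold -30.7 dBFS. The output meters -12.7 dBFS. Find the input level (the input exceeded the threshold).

Before make-up, the level was -12.7 − 8 = -20.7 dBFS.
Post-compression overshoot = -20.7 − (-30.7) = 10 dB.
Before 2.4:1 compression the overshoot was 10 × 2.4 = 24 dB, so input = -30.7 + 24 = -6.7 dBFS.

-6.7 dBFS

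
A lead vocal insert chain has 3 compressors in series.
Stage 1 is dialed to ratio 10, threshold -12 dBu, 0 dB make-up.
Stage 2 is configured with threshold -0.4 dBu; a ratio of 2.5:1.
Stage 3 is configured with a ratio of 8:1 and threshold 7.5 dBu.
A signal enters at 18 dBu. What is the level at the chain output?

-9 dBu

Stage 1: 18 dBu is 30 dB over -12 dBu; at 10:1 that becomes 3 dB over, giving -9 dBu.
Stage 2: -9 dBu is at or below the -0.4 dBu threshold — no compression; output -9 dBu.
Stage 3: -9 dBu ≤ 7.5 dBu, so stage 3 doesn't engage; output -9 dBu.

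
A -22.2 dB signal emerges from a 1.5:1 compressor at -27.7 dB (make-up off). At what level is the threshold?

Input is 16.5 dB above T (since output overshoot × R = input overshoot: (-27.7 − T)·1.5 = -22.2 − T gives T = -38.7 dB).
Check: -38.7 + (-22.2 − (-38.7))/1.5 = -38.7 + 11 = -27.7 dB. ✓

-38.7 dB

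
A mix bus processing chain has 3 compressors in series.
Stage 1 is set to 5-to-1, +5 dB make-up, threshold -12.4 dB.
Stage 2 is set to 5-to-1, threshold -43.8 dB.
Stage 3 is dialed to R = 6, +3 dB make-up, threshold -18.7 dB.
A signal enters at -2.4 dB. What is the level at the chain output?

Stage 1: 10 dB above -12.4 dB, reduced 5:1 to 2 dB above → -10.4 dB; +5 dB make-up → -5.4 dB.
Stage 2: 38.4 dB above -43.8 dB, reduced 5:1 to 7.68 dB above → -36.12 dB.
Stage 3: -36.12 dB ≤ -18.7 dB, so stage 3 doesn't engage; make-up brings it to -33.12 dB.

-33.12 dB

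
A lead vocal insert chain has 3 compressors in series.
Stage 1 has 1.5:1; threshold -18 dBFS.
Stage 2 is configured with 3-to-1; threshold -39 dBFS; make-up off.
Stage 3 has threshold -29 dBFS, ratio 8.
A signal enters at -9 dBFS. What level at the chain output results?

Stage 1: -9 dBFS is 9 dB over -18 dBFS; at 1.5:1 that becomes 6 dB over, giving -12 dBFS.
Stage 2: overshoot 27 dB → 27/3 = 9 dB → -30 dBFS.
Stage 3: -30 dBFS ≤ -29 dBFS, so stage 3 doesn't engage; output -30 dBFS.

-30 dBFS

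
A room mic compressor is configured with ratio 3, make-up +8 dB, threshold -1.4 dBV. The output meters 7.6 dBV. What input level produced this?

Before make-up, the level was 7.6 − 8 = -0.4 dBV.
The compressed level sits -0.4 − (-1.4) = 1 dB over threshold.
Before 3:1 compression the overshoot was 1 × 3 = 3 dB, so input = -1.4 + 3 = 1.6 dBV.

1.6 dBV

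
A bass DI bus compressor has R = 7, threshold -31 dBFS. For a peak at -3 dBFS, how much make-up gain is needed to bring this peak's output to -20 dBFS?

The peak compresses to -31 + 28/7 = -27 dBFS.
To reach -20 dBFS requires -20 − (-27) = 7 dB of make-up.

7 dB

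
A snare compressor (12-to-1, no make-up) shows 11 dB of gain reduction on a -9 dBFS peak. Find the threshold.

-21 dBFS

Input is 12 dB above T (since output overshoot × R = input overshoot: (-20 − T)·12 = -9 − T gives T = -21 dBFS).
Check: -21 + (-9 − (-21))/12 = -21 + 1 = -20 dBFS. ✓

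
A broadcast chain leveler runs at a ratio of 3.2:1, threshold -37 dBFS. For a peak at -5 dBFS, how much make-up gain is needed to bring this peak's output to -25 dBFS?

2 dB

The peak compresses to -37 + 32/3.2 = -27 dBFS.
To reach -25 dBFS requires -25 − (-27) = 2 dB of make-up.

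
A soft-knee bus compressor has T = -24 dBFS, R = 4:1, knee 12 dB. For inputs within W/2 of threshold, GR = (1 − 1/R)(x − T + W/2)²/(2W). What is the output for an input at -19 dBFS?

x − T + W/2 = -19 − (-24) + 6 = 11.
GR = (1 − 1/4) × 11² / 24 = 0.75 × 121 / 24 = 3.78125 dB.
Output = -19 − 3.78125 = -22.78125 dBFS.

-22.78125 dBFS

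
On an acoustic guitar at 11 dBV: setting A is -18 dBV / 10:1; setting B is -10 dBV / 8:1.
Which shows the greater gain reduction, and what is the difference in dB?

A, by 7.725 dB

A: GR = 29 − 29/10 = 26.1 dB.
B: GR = 21 − 21/8 = 18.375 dB.
Difference: 7.725 dB in favour of A.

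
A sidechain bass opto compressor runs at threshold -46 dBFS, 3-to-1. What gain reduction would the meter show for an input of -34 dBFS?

8 dB

Overshoot = -34 − (-46) = 12 dB.
After 3:1 compression the overshoot becomes 12/3 = 4 dB.
Gain reduction = 12 − 4 = 8 dB.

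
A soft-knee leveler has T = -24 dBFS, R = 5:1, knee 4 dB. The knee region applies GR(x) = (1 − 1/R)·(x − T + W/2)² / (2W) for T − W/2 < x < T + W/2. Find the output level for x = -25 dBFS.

x − T + W/2 = -25 − (-24) + 2 = 1.
GR = (1 − 1/5) × 1² / 8 = 0.8 × 1 / 8 = 0.1 dB.
Output = -25 − 0.1 = -25.1 dBFS.

-25.1 dBFS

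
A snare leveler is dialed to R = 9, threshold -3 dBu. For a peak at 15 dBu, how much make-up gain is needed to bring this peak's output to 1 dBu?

2 dB

Without make-up, output = threshold + overshoot/9 = -3 + 2 = -1 dBu.
Gap to target: 2 dB.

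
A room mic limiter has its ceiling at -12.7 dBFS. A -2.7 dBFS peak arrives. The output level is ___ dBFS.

-12.7 dBFS

The limiter clamps the peak to its -12.7 dBFS ceiling.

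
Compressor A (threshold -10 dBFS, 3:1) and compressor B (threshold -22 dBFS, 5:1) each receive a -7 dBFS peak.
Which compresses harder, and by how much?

B, by 10 dB

A: 3 dB over, compressed to 1 dB over, so 2 dB of GR.
B: 15 dB over, compressed to 3 dB over, so 12 dB of GR.
B reduces 10 dB more.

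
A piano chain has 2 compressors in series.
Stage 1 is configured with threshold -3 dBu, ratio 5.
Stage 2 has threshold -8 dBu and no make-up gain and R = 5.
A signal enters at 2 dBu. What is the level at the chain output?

-6.8 dBu

Stage 1: 5 dB above -3 dBu, reduced 5:1 to 1 dB above → -2 dBu.
Stage 2: 6 dB above -8 dBu, reduced 5:1 to 1.2 dB above → -6.8 dBu.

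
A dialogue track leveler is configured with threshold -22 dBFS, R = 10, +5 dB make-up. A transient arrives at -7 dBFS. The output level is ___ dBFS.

Overshoot: -7 − (-22) = 15 dB.
10:1 compression reduces that to 15/10 = 1.5 dB over.
That puts the output at -20.5 dBFS; make-up adds 5 dB, giving -15.5 dBFS.

-15.5 dBFS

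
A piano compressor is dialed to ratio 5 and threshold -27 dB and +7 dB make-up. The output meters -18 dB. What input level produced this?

-17 dB

Remove make-up: -18 − 7 = -25 dB.
The compressed level sits -25 − (-27) = 2 dB over threshold.
Before 5:1 compression the overshoot was 2 × 5 = 10 dB, so input = -27 + 10 = -17 dB.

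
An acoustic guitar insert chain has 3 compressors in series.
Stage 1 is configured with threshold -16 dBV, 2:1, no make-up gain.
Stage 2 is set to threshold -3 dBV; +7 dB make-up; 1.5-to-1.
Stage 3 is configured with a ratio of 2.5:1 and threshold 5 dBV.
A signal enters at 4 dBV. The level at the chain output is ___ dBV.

1 dBV

Stage 1: overshoot 20 dB → 20/2 = 10 dB → -6 dBV.
Stage 2: -6 dBV is at or below the -3 dBV threshold — no compression; make-up brings it to 1 dBV.
Stage 3: below threshold (1 ≤ 5); passes unchanged; output 1 dBV.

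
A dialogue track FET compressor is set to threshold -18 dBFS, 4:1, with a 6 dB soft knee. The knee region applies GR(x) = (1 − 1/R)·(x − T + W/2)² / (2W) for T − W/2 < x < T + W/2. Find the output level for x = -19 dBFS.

x − T + W/2 = -19 − (-18) + 3 = 2.
GR = (1 − 1/4) × 2² / 12 = 0.75 × 4 / 12 = 0.25 dB.
Output = -19 − 0.25 = -19.25 dBFS.

-19.25 dBFS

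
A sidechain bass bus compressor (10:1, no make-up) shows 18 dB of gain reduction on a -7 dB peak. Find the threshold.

-27 dB

Input is 20 dB above T (since output overshoot × R = input overshoot: (-25 − T)·10 = -7 − T gives T = -27 dB).
Check: -27 + (-7 − (-27))/10 = -27 + 2 = -25 dB. ✓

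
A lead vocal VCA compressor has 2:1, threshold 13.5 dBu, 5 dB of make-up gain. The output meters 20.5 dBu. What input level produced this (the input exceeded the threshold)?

17.5 dBu

Before make-up, the level was 20.5 − 5 = 15.5 dBu.
The compressed level sits 15.5 − 13.5 = 2 dB over threshold.
Undo the ratio: input overshoot = 2 × 2 = 4 dB, giving input = 17.5 dBu.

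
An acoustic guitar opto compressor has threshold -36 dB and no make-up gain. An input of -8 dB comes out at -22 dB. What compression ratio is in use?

Input overshoot = -8 − (-36) = 28 dB; output overshoot = -22 − (-36) = 14 dB.
Ratio = 28 / 14 = 2.

2:1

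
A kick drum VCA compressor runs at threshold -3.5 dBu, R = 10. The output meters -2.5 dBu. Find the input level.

The compressed level sits -2.5 − (-3.5) = 1 dB over threshold.
Input overshoot = R × output overshoot = 10 dB → input = -3.5 + 10 = 6.5 dBu.

6.5 dBu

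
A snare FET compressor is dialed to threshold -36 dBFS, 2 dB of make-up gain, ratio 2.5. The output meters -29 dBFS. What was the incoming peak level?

-23.5 dBFS

Remove make-up: -29 − 2 = -31 dBFS.
Post-compression overshoot = -31 − (-36) = 5 dB.
Undo the ratio: input overshoot = 5 × 2.5 = 12.5 dB, giving input = -23.5 dBFS.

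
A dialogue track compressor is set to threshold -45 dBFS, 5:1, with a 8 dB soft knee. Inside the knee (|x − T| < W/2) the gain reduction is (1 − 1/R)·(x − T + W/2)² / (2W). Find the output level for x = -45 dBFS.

-45.8 dBFS

x − T + W/2 = -45 − (-45) + 4 = 4.
GR = (1 − 1/5) × 4² / 16 = 0.8 × 16 / 16 = 0.8 dB.
Output = -45 − 0.8 = -45.8 dBFS.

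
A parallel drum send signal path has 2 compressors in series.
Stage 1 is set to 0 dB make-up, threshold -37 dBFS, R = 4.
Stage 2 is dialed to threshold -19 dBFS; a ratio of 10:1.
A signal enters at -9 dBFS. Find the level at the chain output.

Stage 1: 28 dB above -37 dBFS, reduced 4:1 to 7 dB above → -30 dBFS.
Stage 2: -30 dBFS is at or below the -19 dBFS threshold — no compression; output -30 dBFS.

-30 dBFS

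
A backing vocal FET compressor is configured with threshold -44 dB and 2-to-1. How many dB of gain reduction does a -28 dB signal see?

8 dB

Overshoot = -28 − (-44) = 16 dB.
A 2:1 ratio leaves 8 dB of that excess.
GR = overshoot in − overshoot out = 16 − 8 = 8 dB.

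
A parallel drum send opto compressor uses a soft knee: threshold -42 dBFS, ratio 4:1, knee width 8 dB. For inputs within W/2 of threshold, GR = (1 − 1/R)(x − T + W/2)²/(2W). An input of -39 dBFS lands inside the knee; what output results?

x − T + W/2 = -39 − (-42) + 4 = 7.
GR = (1 − 1/4) × 7² / 16 = 0.75 × 49 / 16 = 2.296875 dB.
Output = -39 − 2.296875 = -41.296875 dBFS.

-41.296875 dBFS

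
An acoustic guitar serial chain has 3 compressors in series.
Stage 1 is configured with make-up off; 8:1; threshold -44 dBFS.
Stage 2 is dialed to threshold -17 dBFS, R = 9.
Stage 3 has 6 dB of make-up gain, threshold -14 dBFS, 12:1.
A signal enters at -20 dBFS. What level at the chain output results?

Stage 1: 24 dB above -44 dBFS, reduced 8:1 to 3 dB above → -41 dBFS.
Stage 2: -41 dBFS ≤ -17 dBFS, so stage 2 doesn't engage; output -41 dBFS.
Stage 3: below threshold (-41 ≤ -14); passes unchanged; make-up brings it to -35 dBFS.

-35 dBFS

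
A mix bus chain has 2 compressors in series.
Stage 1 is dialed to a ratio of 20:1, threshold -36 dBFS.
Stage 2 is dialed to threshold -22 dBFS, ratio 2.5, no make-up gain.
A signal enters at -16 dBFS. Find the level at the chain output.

Stage 1: overshoot 20 dB → 20/20 = 1 dB → -35 dBFS.
Stage 2: below threshold (-35 ≤ -22); passes unchanged; output -35 dBFS.

-35 dBFS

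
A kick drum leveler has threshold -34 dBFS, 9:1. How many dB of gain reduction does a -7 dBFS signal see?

The signal is 27 dB above threshold.
A 9:1 ratio leaves 3 dB of that excess.
So the signal is attenuated by 27 − 3 = 24 dB.

24 dB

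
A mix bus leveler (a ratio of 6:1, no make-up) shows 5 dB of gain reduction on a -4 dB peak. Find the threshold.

-10 dB

Input is 6 dB above T (since output overshoot × R = input overshoot: (-9 − T)·6 = -4 − T gives T = -10 dB).
Check: -10 + (-4 − (-10))/6 = -10 + 1 = -9 dB. ✓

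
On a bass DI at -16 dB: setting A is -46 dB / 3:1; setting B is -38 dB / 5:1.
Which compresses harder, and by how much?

A, by 2.4 dB

A: overshoot 30 dB → output overshoot 10 dB → GR 20 dB.
B: overshoot 22 dB → output overshoot 4.4 dB → GR 17.6 dB.
Difference: 2.4 dB in favour of A.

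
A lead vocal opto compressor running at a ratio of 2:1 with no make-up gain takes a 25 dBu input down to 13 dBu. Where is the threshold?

Input is 24 dB above T (since output overshoot × R = input overshoot: (13 − T)·2 = 25 − T gives T = 1 dBu).
Check: 1 + (25 − 1)/2 = 1 + 12 = 13 dBu. ✓

1 dBu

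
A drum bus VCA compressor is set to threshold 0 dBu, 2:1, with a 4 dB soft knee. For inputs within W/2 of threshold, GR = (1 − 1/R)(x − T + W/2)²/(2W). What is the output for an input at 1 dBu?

x − T + W/2 = 1 − 0 + 2 = 3.
GR = (1 − 1/2) × 3² / 8 = 0.5 × 9 / 8 = 0.5625 dB.
Output = 1 − 0.5625 = 0.4375 dBu.

0.4375 dBu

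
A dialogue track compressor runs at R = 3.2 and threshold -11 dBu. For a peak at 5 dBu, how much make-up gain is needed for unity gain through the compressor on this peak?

11 dB

Overshoot 16 dB → 16/3.2 = 5 dB after compression, so the compressed level is -11 + 5 = -6 dBu.
Make-up = target − compressed = 5 − (-6) = 11 dB.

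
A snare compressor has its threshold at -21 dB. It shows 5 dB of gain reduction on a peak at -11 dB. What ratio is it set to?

Input overshoot = -11 − (-21) = 10 dB.
Output overshoot = 10 − 5 = 5 dB.
Ratio = input overshoot / output overshoot = 10 / 5 = 2.

2:1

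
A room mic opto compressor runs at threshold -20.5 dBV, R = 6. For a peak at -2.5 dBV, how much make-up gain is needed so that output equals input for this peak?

15 dB

Without make-up, output = threshold + overshoot/6 = -20.5 + 3 = -17.5 dBV.
Gap to target: 15 dB.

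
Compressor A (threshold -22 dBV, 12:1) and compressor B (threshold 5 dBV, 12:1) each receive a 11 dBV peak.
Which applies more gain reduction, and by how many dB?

A, by 24.75 dB

A: GR = 33 − 33/12 = 30.25 dB.
B: GR = 6 − 6/12 = 5.5 dB.
A reduces 24.75 dB more.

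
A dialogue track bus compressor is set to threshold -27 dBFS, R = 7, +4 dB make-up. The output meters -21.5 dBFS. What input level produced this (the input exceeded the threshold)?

Before make-up, the level was -21.5 − 4 = -25.5 dBFS.
The compressed level sits -25.5 − (-27) = 1.5 dB over threshold.
Before 7:1 compression the overshoot was 1.5 × 7 = 10.5 dB, so input = -27 + 10.5 = -16.5 dBFS.

-16.5 dBFS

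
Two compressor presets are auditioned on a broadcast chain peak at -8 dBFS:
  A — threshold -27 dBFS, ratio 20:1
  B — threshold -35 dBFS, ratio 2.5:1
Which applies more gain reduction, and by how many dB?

A, by 1.85 dB

A: overshoot 19 dB → output overshoot 0.95 dB → GR 18.05 dB.
B: overshoot 27 dB → output overshoot 10.8 dB → GR 16.2 dB.
A applies 1.85 dB more gain reduction.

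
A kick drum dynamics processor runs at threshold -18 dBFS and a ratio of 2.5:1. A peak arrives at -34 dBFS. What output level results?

-34 dBFS

-34 dBFS is 16 dB below the -18 dBFS threshold, so no gain reduction is applied.
Output = input = -34 dBFS.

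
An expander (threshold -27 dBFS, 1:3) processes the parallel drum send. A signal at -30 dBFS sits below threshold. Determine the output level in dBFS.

Below threshold, a 1:3 expander applies gain = (3−1)×(T − x) of attenuation.
(3−1) × 3 = 6 dB, so output = -30 − 6 = -36 dBFS.

-36 dBFS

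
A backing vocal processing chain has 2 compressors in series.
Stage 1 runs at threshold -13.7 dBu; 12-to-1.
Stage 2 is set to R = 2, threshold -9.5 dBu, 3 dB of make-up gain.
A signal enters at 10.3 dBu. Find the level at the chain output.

-8.7 dBu

Stage 1: overshoot 24 dB → 24/12 = 2 dB → -11.7 dBu.
Stage 2: -11.7 dBu is at or below the -9.5 dBu threshold — no compression; make-up brings it to -8.7 dBu.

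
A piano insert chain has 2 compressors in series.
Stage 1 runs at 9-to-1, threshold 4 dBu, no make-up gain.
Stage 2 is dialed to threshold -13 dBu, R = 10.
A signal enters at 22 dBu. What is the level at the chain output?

Stage 1: overshoot 18 dB → 18/9 = 2 dB → 6 dBu.
Stage 2: 19 dB above -13 dBu, reduced 10:1 to 1.9 dB above → -11.1 dBu.

-11.1 dBu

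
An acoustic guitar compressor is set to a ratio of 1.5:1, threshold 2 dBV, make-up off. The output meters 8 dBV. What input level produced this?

That's 6 dB above the 2 dBV threshold.
Undo the ratio: input overshoot = 6 × 1.5 = 9 dB, giving input = 11 dBV.

11 dBV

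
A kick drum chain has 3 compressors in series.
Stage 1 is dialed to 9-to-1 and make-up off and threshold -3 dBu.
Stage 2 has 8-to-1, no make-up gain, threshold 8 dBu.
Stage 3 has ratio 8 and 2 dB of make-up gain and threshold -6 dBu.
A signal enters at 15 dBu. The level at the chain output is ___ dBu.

-3.375 dBu

Stage 1: 18 dB above -3 dBu, reduced 9:1 to 2 dB above → -1 dBu.
Stage 2: -1 dBu ≤ 8 dBu, so stage 2 doesn't engage; output -1 dBu.
Stage 3: 5 dB above -6 dBu, reduced 8:1 to 0.625 dB above → -5.375 dBu; +2 dB make-up → -3.375 dBu.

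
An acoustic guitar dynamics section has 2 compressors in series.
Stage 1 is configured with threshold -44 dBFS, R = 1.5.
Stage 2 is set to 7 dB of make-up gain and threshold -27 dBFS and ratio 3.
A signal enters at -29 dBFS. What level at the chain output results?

Stage 1: overshoot 15 dB → 15/1.5 = 10 dB → -34 dBFS.
Stage 2: below threshold (-34 ≤ -27); passes unchanged; make-up brings it to -27 dBFS.

-27 dBFS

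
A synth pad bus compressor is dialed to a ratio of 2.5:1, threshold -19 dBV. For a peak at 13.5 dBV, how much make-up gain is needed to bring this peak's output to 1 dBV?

7 dB

Overshoot 32.5 dB → 32.5/2.5 = 13 dB after compression, so the compressed level is -19 + 13 = -6 dBV.
Make-up = target − compressed = 1 − (-6) = 7 dB.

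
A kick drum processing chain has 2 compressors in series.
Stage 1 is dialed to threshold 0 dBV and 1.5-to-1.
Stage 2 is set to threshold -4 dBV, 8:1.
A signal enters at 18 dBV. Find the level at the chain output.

-2 dBV

Stage 1: 18 dBV is 18 dB over 0 dBV; at 1.5:1 that becomes 12 dB over, giving 12 dBV.
Stage 2: 12 dBV is 16 dB over -4 dBV; at 8:1 that becomes 2 dB over, giving -2 dBV.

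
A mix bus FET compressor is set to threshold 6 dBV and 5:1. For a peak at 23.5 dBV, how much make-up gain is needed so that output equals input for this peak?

14 dB

Without make-up, output = threshold + overshoot/5 = 6 + 3.5 = 9.5 dBV.
Gap to target: 14 dB.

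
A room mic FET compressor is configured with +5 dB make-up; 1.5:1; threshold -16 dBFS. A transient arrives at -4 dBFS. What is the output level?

The input is 12 dB above the -16 dBFS threshold.
At 1.5:1 the overshoot is divided by 1.5, leaving 8 dB above threshold.
Output = -16 + 8 = -8 dBFS; make-up adds 5 dB, giving -3 dBFS.

-3 dBFS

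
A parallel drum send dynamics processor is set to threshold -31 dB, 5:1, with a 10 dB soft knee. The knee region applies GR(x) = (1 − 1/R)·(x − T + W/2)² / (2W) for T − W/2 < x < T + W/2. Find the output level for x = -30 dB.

x − T + W/2 = -30 − (-31) + 5 = 6.
GR = (1 − 1/5) × 6² / 20 = 0.8 × 36 / 20 = 1.44 dB.
Output = -30 − 1.44 = -31.44 dB.

-31.44 dB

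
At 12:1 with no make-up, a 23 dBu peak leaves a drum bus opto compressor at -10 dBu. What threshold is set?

Input is 36 dB above T (since output overshoot × R = input overshoot: (-10 − T)·12 = 23 − T gives T = -13 dBu).
Check: -13 + (23 − (-13))/12 = -13 + 3 = -10 dBu. ✓

-13 dBu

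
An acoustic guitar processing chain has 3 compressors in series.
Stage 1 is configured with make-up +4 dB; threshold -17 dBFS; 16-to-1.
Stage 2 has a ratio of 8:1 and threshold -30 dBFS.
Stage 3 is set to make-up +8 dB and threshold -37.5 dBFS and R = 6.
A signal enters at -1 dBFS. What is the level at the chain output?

Stage 1: overshoot 16 dB → 16/16 = 1 dB → -16 dBFS; +4 dB make-up → -12 dBFS.
Stage 2: -12 dBFS is 18 dB over -30 dBFS; at 8:1 that becomes 2.25 dB over, giving -27.75 dBFS.
Stage 3: 9.75 dB above -37.5 dBFS, reduced 6:1 to 1.625 dB above → -35.875 dBFS; +8 dB make-up → -27.875 dBFS.

-27.875 dBFS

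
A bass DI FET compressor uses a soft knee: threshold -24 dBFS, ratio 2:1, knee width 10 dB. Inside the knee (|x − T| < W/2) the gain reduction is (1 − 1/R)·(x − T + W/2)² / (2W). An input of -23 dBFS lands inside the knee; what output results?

-23.9 dBFS

x − T + W/2 = -23 − (-24) + 5 = 6.
GR = (1 − 1/2) × 6² / 20 = 0.5 × 36 / 20 = 0.9 dB.
Output = -23 − 0.9 = -23.9 dBFS.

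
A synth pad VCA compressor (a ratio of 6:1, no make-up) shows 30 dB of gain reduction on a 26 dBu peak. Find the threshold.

Let T be the threshold. Output overshoot = (input overshoot)/R, so -4 − T = (26 − T)/6.
6·(-4 − T) = 26 − T → 5·T = -24 − 26 = -50.
T = -50/5 = -10 dBu.

-10 dBu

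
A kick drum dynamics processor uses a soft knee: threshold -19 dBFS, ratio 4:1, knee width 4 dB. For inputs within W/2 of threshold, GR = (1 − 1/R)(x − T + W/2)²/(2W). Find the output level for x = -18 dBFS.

-18.84375 dBFS

x − T + W/2 = -18 − (-19) + 2 = 3.
GR = (1 − 1/4) × 3² / 8 = 0.75 × 9 / 8 = 0.84375 dB.
Output = -18 − 0.84375 = -18.84375 dBFS.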